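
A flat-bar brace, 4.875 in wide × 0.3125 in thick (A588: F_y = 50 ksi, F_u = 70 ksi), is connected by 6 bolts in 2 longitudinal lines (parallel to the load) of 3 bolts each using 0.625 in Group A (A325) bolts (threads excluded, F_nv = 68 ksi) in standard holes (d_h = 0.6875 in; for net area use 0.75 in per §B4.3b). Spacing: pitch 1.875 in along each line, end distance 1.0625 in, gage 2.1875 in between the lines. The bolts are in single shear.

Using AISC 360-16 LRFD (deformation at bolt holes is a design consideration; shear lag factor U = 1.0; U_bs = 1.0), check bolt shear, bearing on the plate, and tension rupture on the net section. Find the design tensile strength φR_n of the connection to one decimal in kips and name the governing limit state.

55.4 kips (net-section rupture governs)

Bolt shear: A_b = π(0.625)²/4 = 0.3068 in². φR_n = 0.75 × 68 × 0.3068 × 6 × 1 = 93.9 kips.
Bearing (0.3125 in plate, F_u = 70 ksi): end bolts L_c = 1.0625 − 0.6875/2 = 0.71875, R_n = min(1.2×0.71875×0.3125×70, 2.4×0.625×0.3125×70) = 18.867 kips/bolt; interior L_c = 1.875 − 0.6875 = 1.1875, R_n = 31.172 kips/bolt. φR_n = 0.75 × (2×18.867 + 4×31.172) = 121.8 kips.
Tension rupture (net): A_n = (4.875 − 2×0.75)×0.3125 = 1.0547 in² (U = 1.0, A_e = A_n). φR_n = 0.75 × 70 × 1.0547 = 55.4 kips.
Governing: min(93.9, 121.8, 55.4) = 55.4 kips → net-section rupture.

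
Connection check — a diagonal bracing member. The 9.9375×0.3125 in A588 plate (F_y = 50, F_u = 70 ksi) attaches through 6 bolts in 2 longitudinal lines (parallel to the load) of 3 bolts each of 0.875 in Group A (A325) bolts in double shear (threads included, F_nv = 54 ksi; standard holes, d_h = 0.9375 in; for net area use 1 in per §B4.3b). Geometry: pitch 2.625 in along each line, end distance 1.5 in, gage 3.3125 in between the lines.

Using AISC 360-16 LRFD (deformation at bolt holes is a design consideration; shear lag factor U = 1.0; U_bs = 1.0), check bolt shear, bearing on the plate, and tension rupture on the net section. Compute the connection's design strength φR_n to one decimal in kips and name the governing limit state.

130.2 kips (net-section rupture governs)

Bolt shear: A_b = π(0.875)²/4 = 0.60132 in². φR_n = 0.75 × 54 × 0.60132 × 6 × 2 = 292.2 kips.
Bearing (0.3125 in plate, F_u = 70 ksi): end bolts L_c = 1.5 − 0.9375/2 = 1.03125, R_n = min(1.2×1.03125×0.3125×70, 2.4×0.875×0.3125×70) = 27.07 kips/bolt; interior L_c = 2.625 − 0.9375 = 1.6875, R_n = 44.297 kips/bolt. φR_n = 0.75 × (2×27.07 + 4×44.297) = 173.5 kips.
Tension rupture (net): A_n = (9.9375 − 2×1)×0.3125 = 2.4805 in² (U = 1.0, A_e = A_n). φR_n = 0.75 × 70 × 2.4805 = 130.2 kips.
Governing: min(292.2, 173.5, 130.2) = 130.2 kips → net-section rupture.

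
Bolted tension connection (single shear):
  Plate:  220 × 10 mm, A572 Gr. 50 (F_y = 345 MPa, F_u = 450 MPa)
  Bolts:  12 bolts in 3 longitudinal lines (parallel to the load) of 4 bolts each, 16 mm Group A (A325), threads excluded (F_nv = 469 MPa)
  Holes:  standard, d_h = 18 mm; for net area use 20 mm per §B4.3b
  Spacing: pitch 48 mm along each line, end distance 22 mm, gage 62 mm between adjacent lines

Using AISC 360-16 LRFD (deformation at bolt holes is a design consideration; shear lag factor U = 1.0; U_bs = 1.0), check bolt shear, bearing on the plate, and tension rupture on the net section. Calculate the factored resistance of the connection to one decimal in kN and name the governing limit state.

540.0 kN (net-section rupture governs)

Bolt shear: A_b = π(16)²/4 = 201.06 mm². φR_n = 0.75 × 469 × 201.06 × 12 × 1 = 848.7 kN.
Bearing (10 mm plate, F_u = 450 MPa): end bolts L_c = 22 − 18/2 = 13, R_n = min(1.2×13×10×450, 2.4×16×10×450) = 70.2 kN/bolt; interior L_c = 48 − 18 = 30, R_n = 162 kN/bolt. φR_n = 0.75 × (3×70.2 + 9×162) = 1251.5 kN.
Tension rupture (net): A_n = (220 − 3×20)×10 = 1600 mm² (U = 1.0, A_e = A_n). φR_n = 0.75 × 450 × 1600 = 540.0 kN.
Governing: min(848.7, 1251.5, 540.0) = 540.0 kN → net-section rupture.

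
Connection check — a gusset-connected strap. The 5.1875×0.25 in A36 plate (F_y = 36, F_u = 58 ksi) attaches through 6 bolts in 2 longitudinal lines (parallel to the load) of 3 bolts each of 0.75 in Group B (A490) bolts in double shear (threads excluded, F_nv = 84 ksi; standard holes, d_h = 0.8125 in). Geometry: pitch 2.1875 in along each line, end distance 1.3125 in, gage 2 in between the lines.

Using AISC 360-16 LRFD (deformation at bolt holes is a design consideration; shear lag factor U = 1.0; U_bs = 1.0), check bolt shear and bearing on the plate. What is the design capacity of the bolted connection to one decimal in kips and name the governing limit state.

Bolt shear: A_b = π(0.75)²/4 = 0.44179 in². φR_n = 0.75 × 84 × 0.44179 × 6 × 2 = 334.0 kips.
Bearing (0.25 in plate, F_u = 58 ksi): end bolts L_c = 1.3125 − 0.8125/2 = 0.90625, R_n = min(1.2×0.90625×0.25×58, 2.4×0.75×0.25×58) = 15.769 kips/bolt; interior L_c = 2.1875 − 0.8125 = 1.375, R_n = 23.925 kips/bolt. φR_n = 0.75 × (2×15.769 + 4×23.925) = 95.4 kips.
Governing: min(334.0, 95.4) = 95.4 kips → bearing.

95.4 kips (bearing governs)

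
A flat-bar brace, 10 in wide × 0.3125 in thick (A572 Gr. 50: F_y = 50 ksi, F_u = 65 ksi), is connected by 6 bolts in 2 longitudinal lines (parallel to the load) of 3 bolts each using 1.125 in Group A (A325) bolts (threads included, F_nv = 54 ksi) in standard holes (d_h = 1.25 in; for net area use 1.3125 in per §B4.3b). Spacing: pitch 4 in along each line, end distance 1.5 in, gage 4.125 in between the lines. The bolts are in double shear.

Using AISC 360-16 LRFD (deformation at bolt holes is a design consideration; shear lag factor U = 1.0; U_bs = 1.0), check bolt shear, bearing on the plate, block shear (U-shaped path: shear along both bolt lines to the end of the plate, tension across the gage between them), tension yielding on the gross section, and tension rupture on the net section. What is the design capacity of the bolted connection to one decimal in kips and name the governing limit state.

112.4 kips (net-section rupture governs)

Bolt shear: A_b = π(1.125)²/4 = 0.99402 in². φR_n = 0.75 × 54 × 0.99402 × 6 × 2 = 483.1 kips.
Bearing (0.3125 in plate, F_u = 65 ksi): end bolts L_c = 1.5 − 1.25/2 = 0.875, R_n = min(1.2×0.875×0.3125×65, 2.4×1.125×0.3125×65) = 21.328 kips/bolt; interior L_c = 4 − 1.25 = 2.75, R_n = 54.844 kips/bolt. φR_n = 0.75 × (2×21.328 + 4×54.844) = 196.5 kips.
Block shear: shear path 2×[1.5+2×4] = 2×9.5 in, A_gv = 5.9375, A_nv = 2×(9.5 − 2.5×1.3125)×0.3125 = 3.8867 in²; tension across gage: (4.125 − 1×1.3125)×0.3125 = 0.87891 in². R_n = min(0.6×65×3.8867, 0.6×50×5.9375) + 1.0×65×0.87891 = min(151.58, 178.13) + 57.129 = 208.71 kips. φR_n = 0.75 × 208.71 = 156.5 kips.
Tension yield (gross): A_g = 10×0.3125 = 3.125 in². φR_n = 0.90 × 50 × 3.125 = 140.6 kips.
Tension rupture (net): A_n = (10 − 2×1.3125)×0.3125 = 2.3047 in² (U = 1.0, A_e = A_n). φR_n = 0.75 × 65 × 2.3047 = 112.4 kips.
Governing: min(483.1, 196.5, 156.5, 140.6, 112.4) = 112.4 kips → net-section rupture.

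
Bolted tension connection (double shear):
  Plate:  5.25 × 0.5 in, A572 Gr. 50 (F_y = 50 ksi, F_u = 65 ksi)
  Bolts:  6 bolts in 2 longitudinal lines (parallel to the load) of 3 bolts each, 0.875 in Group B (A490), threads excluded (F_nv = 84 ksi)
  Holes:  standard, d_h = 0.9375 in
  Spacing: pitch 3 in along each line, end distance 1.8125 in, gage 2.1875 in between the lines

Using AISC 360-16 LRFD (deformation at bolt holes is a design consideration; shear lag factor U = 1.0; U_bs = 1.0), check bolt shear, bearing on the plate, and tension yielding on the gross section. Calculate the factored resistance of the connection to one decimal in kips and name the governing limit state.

Bolt shear: A_b = π(0.875)²/4 = 0.60132 in². φR_n = 0.75 × 84 × 0.60132 × 6 × 2 = 454.6 kips.
Bearing (0.5 in plate, F_u = 65 ksi): end bolts L_c = 1.8125 − 0.9375/2 = 1.34375, R_n = min(1.2×1.34375×0.5×65, 2.4×0.875×0.5×65) = 52.406 kips/bolt; interior L_c = 3 − 0.9375 = 2.0625, R_n = 68.25 kips/bolt. φR_n = 0.75 × (2×52.406 + 4×68.25) = 283.4 kips.
Tension yield (gross): A_g = 5.25×0.5 = 2.625 in². φR_n = 0.90 × 50 × 2.625 = 118.1 kips.
Governing: min(454.6, 283.4, 118.1) = 118.1 kips → gross-section yield.

118.1 kips (gross-section yield governs)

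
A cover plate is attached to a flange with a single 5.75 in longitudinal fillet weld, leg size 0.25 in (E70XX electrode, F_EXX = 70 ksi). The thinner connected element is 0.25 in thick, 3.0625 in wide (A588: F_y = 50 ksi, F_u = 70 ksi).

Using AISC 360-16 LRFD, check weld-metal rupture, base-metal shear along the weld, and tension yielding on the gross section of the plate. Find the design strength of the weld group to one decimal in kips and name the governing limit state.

Weld metal: throat = 0.707×0.25 = 0.17675 in, L = 5.75 in. φR_n = 0.75 × 0.6 × 70 × 0.17675 × 5.75 = 32.0 kips.
Base metal shear (0.25 in plate): yield φR_n = 1.0×0.6×50×0.25×5.75 = 43.1 kips; rupture φR_n = 0.75×0.6×70×0.25×5.75 = 45.3 kips; take 43.1 kips (yield).
Tension yield (gross): A_g = 3.0625×0.25 = 0.76563 in². φR_n = 0.90 × 50 × 0.76563 = 34.5 kips.
Governing: min(32.0, 43.1, 34.5) = 32.0 kips → weld metal.

32.0 kips (weld metal governs)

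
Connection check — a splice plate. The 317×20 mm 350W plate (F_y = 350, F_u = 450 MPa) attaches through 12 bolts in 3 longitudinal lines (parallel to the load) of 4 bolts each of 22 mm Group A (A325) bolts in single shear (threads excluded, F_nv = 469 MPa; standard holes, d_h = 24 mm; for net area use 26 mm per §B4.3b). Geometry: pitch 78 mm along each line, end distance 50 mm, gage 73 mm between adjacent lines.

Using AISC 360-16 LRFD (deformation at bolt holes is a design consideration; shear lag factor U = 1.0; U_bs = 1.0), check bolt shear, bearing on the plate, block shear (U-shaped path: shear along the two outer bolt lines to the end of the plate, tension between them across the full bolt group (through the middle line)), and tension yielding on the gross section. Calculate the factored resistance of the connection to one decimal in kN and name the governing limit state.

1604.5 kN (bolt shear governs)

Bolt shear: A_b = π(22)²/4 = 380.13 mm². φR_n = 0.75 × 469 × 380.13 × 12 × 1 = 1604.5 kN.
Bearing (20 mm plate, F_u = 450 MPa): end bolts L_c = 50 − 24/2 = 38, R_n = min(1.2×38×20×450, 2.4×22×20×450) = 410.4 kN/bolt; interior L_c = 78 − 24 = 54, R_n = 475.2 kN/bolt. φR_n = 0.75 × (3×410.4 + 9×475.2) = 4131.0 kN.
Block shear: shear path 2×[50+3×78] = 2×284 mm, A_gv = 11360, A_nv = 2×(284 − 3.5×26)×20 = 7720 mm²; tension across gage: (146 − 2×26)×20 = 1880 mm². R_n = min(0.6×450×7720, 0.6×350×11360) + 1.0×450×1880 = min(2084.4, 2385.6) + 846 = 2930.4 kN. φR_n = 0.75 × 2930.4 = 2197.8 kN.
Tension yield (gross): A_g = 317×20 = 6340 mm². φR_n = 0.90 × 350 × 6340 = 1997.1 kN.
Governing: min(1604.5, 4131.0, 2197.8, 1997.1) = 1604.5 kN → bolt shear.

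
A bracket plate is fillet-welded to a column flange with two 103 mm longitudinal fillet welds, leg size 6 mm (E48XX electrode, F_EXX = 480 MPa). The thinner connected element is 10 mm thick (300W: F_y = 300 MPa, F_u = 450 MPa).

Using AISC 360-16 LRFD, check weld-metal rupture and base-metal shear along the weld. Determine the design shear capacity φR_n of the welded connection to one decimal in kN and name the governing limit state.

188.8 kN (weld metal governs)

Weld metal: throat = 0.707×6 = 4.242 mm, L = 2×103 = 206 mm. φR_n = 0.75 × 0.6 × 480 × 4.242 × 206 = 188.8 kN.
Base metal shear (10 mm plate): yield φR_n = 1.0×0.6×300×10×206 = 370.8 kN; rupture φR_n = 0.75×0.6×450×10×206 = 417.2 kN; take 370.8 kN (yield).
Governing: min(188.8, 370.8) = 188.8 kN → weld metal.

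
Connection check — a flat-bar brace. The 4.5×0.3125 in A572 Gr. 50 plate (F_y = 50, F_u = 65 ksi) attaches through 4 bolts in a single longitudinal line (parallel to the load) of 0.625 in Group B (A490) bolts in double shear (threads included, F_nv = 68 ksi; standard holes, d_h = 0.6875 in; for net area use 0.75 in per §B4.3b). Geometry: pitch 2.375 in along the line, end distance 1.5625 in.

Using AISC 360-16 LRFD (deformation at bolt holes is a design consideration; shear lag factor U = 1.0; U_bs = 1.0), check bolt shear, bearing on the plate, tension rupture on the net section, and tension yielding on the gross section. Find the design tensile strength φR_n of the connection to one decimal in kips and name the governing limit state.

57.1 kips (net-section rupture governs)

Bolt shear: A_b = π(0.625)²/4 = 0.3068 in². φR_n = 0.75 × 68 × 0.3068 × 4 × 2 = 125.2 kips.
Bearing (0.3125 in plate, F_u = 65 ksi): end bolts L_c = 1.5625 − 0.6875/2 = 1.21875, R_n = min(1.2×1.21875×0.3125×65, 2.4×0.625×0.3125×65) = 29.707 kips/bolt; interior L_c = 2.375 − 0.6875 = 1.6875, R_n = 30.469 kips/bolt. φR_n = 0.75 × (1×29.707 + 3×30.469) = 90.8 kips.
Tension rupture (net): A_n = (4.5 − 1×0.75)×0.3125 = 1.1719 in² (U = 1.0, A_e = A_n). φR_n = 0.75 × 65 × 1.1719 = 57.1 kips.
Tension yield (gross): A_g = 4.5×0.3125 = 1.4063 in². φR_n = 0.90 × 50 × 1.4063 = 63.3 kips.
Governing: min(125.2, 90.8, 57.1, 63.3) = 57.1 kips → net-section rupture.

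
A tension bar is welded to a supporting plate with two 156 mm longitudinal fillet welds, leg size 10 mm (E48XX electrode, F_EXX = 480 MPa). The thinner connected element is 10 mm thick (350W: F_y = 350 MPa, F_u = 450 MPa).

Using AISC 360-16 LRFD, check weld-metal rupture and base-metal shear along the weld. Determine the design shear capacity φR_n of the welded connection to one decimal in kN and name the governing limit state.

Weld metal: throat = 0.707×10 = 7.07 mm, L = 2×156 = 312 mm. φR_n = 0.75 × 0.6 × 480 × 7.07 × 312 = 476.5 kN.
Base metal shear (10 mm plate): yield φR_n = 1.0×0.6×350×10×312 = 655.2 kN; rupture φR_n = 0.75×0.6×450×10×312 = 631.8 kN; take 631.8 kN (rupture).
Governing: min(476.5, 631.8) = 476.5 kN → weld metal.

476.5 kN (weld metal governs)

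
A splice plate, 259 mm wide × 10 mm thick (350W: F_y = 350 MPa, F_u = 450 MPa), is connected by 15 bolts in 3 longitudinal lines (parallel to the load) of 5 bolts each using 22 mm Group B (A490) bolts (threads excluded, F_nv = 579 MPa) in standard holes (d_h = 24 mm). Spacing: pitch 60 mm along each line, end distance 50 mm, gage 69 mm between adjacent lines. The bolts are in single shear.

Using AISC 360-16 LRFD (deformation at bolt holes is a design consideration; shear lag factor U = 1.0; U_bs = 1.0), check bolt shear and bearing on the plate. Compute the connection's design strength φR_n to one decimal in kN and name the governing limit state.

2211.3 kN (bearing governs)

Bolt shear: A_b = π(22)²/4 = 380.13 mm². φR_n = 0.75 × 579 × 380.13 × 15 × 1 = 2476.1 kN.
Bearing (10 mm plate, F_u = 450 MPa): end bolts L_c = 50 − 24/2 = 38, R_n = min(1.2×38×10×450, 2.4×22×10×450) = 205.2 kN/bolt; interior L_c = 60 − 24 = 36, R_n = 194.4 kN/bolt. φR_n = 0.75 × (3×205.2 + 12×194.4) = 2211.3 kN.
Governing: min(2476.1, 2211.3) = 2211.3 kN → bearing.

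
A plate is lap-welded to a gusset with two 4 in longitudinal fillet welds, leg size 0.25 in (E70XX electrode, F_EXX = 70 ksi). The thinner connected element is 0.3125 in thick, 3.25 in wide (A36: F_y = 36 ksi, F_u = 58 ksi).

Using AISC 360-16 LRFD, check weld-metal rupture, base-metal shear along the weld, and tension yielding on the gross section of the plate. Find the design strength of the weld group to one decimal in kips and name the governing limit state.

32.9 kips (gross-section yield governs)

Weld metal: throat = 0.707×0.25 = 0.17675 in, L = 2×4 = 8 in. φR_n = 0.75 × 0.6 × 70 × 0.17675 × 8 = 44.5 kips.
Base metal shear (0.3125 in plate): yield φR_n = 1.0×0.6×36×0.3125×8 = 54.0 kips; rupture φR_n = 0.75×0.6×58×0.3125×8 = 65.3 kips; take 54.0 kips (yield).
Tension yield (gross): A_g = 3.25×0.3125 = 1.0156 in². φR_n = 0.90 × 36 × 1.0156 = 32.9 kips.
Governing: min(44.5, 54.0, 32.9) = 32.9 kips → gross-section yield.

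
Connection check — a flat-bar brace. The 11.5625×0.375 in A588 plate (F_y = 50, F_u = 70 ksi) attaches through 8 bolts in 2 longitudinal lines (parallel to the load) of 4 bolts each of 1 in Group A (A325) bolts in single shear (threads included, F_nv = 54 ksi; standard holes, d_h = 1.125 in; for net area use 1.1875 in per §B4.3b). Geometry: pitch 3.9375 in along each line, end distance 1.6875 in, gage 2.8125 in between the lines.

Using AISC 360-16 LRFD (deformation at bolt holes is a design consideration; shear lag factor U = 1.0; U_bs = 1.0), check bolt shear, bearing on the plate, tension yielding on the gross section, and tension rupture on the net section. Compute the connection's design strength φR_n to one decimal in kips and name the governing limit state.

Bolt shear: A_b = π(1)²/4 = 0.7854 in². φR_n = 0.75 × 54 × 0.7854 × 8 × 1 = 254.5 kips.
Bearing (0.375 in plate, F_u = 70 ksi): end bolts L_c = 1.6875 − 1.125/2 = 1.125, R_n = min(1.2×1.125×0.375×70, 2.4×1×0.375×70) = 35.438 kips/bolt; interior L_c = 3.9375 − 1.125 = 2.8125, R_n = 63 kips/bolt. φR_n = 0.75 × (2×35.438 + 6×63) = 336.7 kips.
Tension yield (gross): A_g = 11.5625×0.375 = 4.3359 in². φR_n = 0.90 × 50 × 4.3359 = 195.1 kips.
Tension rupture (net): A_n = (11.5625 − 2×1.1875)×0.375 = 3.4453 in² (U = 1.0, A_e = A_n). φR_n = 0.75 × 70 × 3.4453 = 180.9 kips.
Governing: min(254.5, 336.7, 195.1, 180.9) = 180.9 kips → net-section rupture.

180.9 kips (net-section rupture governs)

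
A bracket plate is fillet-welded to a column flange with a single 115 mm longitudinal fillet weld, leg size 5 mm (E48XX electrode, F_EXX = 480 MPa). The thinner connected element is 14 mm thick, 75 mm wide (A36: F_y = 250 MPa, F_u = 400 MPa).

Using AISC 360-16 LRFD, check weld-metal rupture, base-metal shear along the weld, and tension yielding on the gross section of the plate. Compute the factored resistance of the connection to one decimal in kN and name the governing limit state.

Weld metal: throat = 0.707×5 = 3.535 mm, L = 115 mm. φR_n = 0.75 × 0.6 × 480 × 3.535 × 115 = 87.8 kN.
Base metal shear (14 mm plate): yield φR_n = 1.0×0.6×250×14×115 = 241.5 kN; rupture φR_n = 0.75×0.6×400×14×115 = 289.8 kN; take 241.5 kN (yield).
Tension yield (gross): A_g = 75×14 = 1050 mm². φR_n = 0.90 × 250 × 1050 = 236.3 kN.
Governing: min(87.8, 241.5, 236.3) = 87.8 kN → weld metal.

87.8 kN (weld metal governs)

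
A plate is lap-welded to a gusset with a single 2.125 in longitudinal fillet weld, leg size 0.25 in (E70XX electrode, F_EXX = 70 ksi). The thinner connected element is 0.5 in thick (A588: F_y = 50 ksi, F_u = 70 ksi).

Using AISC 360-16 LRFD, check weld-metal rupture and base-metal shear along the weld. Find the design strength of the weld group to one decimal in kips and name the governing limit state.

Weld metal: throat = 0.707×0.25 = 0.17675 in, L = 2.125 in. φR_n = 0.75 × 0.6 × 70 × 0.17675 × 2.125 = 11.8 kips.
Base metal shear (0.5 in plate): yield φR_n = 1.0×0.6×50×0.5×2.125 = 31.9 kips; rupture φR_n = 0.75×0.6×70×0.5×2.125 = 33.5 kips; take 31.9 kips (yield).
Governing: min(11.8, 31.9) = 11.8 kips → weld metal.

11.8 kips (weld metal governs)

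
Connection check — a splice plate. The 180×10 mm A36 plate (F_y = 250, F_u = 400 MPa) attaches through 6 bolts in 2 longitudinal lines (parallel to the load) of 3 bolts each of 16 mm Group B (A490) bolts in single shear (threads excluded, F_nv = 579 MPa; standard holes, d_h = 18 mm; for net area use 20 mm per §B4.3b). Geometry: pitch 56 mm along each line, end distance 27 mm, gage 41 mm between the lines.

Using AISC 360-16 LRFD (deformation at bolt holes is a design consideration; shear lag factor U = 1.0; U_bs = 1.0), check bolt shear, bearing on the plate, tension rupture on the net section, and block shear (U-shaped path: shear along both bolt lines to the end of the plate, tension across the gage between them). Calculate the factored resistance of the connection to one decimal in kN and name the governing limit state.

Bolt shear: A_b = π(16)²/4 = 201.06 mm². φR_n = 0.75 × 579 × 201.06 × 6 × 1 = 523.9 kN.
Bearing (10 mm plate, F_u = 400 MPa): end bolts L_c = 27 − 18/2 = 18, R_n = min(1.2×18×10×400, 2.4×16×10×400) = 86.4 kN/bolt; interior L_c = 56 − 18 = 38, R_n = 153.6 kN/bolt. φR_n = 0.75 × (2×86.4 + 4×153.6) = 590.4 kN.
Tension rupture (net): A_n = (180 − 2×20)×10 = 1400 mm² (U = 1.0, A_e = A_n). φR_n = 0.75 × 400 × 1400 = 420.0 kN.
Block shear: shear path 2×[27+2×56] = 2×139 mm, A_gv = 2780, A_nv = 2×(139 − 2.5×20)×10 = 1780 mm²; tension across gage: (41 − 1×20)×10 = 210 mm². R_n = min(0.6×400×1780, 0.6×250×2780) + 1.0×400×210 = min(427.2, 417) + 84 = 501 kN. φR_n = 0.75 × 501 = 375.8 kN.
Governing: min(523.9, 590.4, 420.0, 375.8) = 375.8 kN → block shear.

375.8 kN (block shear governs)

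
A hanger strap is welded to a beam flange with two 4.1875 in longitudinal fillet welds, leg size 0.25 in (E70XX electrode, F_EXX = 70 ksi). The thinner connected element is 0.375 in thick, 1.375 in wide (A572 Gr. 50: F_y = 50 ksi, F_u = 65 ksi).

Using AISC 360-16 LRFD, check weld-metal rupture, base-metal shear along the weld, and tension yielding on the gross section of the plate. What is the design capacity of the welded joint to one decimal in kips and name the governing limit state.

Weld metal: throat = 0.707×0.25 = 0.17675 in, L = 2×4.1875 = 8.375 in. φR_n = 0.75 × 0.6 × 70 × 0.17675 × 8.375 = 46.6 kips.
Base metal shear (0.375 in plate): yield φR_n = 1.0×0.6×50×0.375×8.375 = 94.2 kips; rupture φR_n = 0.75×0.6×65×0.375×8.375 = 91.9 kips; take 91.9 kips (rupture).
Tension yield (gross): A_g = 1.375×0.375 = 0.51563 in². φR_n = 0.90 × 50 × 0.51563 = 23.2 kips.
Governing: min(46.6, 91.9, 23.2) = 23.2 kips → gross-section yield.

23.2 kips (gross-section yield governs)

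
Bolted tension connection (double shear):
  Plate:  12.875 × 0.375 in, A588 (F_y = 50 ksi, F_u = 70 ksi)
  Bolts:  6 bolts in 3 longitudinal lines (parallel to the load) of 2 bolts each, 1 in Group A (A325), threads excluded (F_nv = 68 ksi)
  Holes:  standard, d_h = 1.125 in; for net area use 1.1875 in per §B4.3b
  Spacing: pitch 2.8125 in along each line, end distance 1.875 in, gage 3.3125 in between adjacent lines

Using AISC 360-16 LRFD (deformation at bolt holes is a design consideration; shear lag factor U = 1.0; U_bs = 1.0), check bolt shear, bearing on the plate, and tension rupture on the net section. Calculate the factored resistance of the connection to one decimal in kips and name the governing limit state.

183.3 kips (net-section rupture governs)

Bolt shear: A_b = π(1)²/4 = 0.7854 in². φR_n = 0.75 × 68 × 0.7854 × 6 × 2 = 480.7 kips.
Bearing (0.375 in plate, F_u = 70 ksi): end bolts L_c = 1.875 − 1.125/2 = 1.3125, R_n = min(1.2×1.3125×0.375×70, 2.4×1×0.375×70) = 41.344 kips/bolt; interior L_c = 2.8125 − 1.125 = 1.6875, R_n = 53.156 kips/bolt. φR_n = 0.75 × (3×41.344 + 3×53.156) = 212.6 kips.
Tension rupture (net): A_n = (12.875 − 3×1.1875)×0.375 = 3.4922 in² (U = 1.0, A_e = A_n). φR_n = 0.75 × 70 × 3.4922 = 183.3 kips.
Governing: min(480.7, 212.6, 183.3) = 183.3 kips → net-section rupture.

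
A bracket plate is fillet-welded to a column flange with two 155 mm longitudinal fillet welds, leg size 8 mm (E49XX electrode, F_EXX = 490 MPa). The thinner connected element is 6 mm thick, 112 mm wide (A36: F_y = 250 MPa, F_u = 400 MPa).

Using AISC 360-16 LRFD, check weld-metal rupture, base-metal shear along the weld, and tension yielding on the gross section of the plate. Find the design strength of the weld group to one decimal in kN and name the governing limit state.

Weld metal: throat = 0.707×8 = 5.656 mm, L = 2×155 = 310 mm. φR_n = 0.75 × 0.6 × 490 × 5.656 × 310 = 386.6 kN.
Base metal shear (6 mm plate): yield φR_n = 1.0×0.6×250×6×310 = 279.0 kN; rupture φR_n = 0.75×0.6×400×6×310 = 334.8 kN; take 279.0 kN (yield).
Tension yield (gross): A_g = 112×6 = 672 mm². φR_n = 0.90 × 250 × 672 = 151.2 kN.
Governing: min(386.6, 279.0, 151.2) = 151.2 kN → gross-section yield.

151.2 kN (gross-section yield governs)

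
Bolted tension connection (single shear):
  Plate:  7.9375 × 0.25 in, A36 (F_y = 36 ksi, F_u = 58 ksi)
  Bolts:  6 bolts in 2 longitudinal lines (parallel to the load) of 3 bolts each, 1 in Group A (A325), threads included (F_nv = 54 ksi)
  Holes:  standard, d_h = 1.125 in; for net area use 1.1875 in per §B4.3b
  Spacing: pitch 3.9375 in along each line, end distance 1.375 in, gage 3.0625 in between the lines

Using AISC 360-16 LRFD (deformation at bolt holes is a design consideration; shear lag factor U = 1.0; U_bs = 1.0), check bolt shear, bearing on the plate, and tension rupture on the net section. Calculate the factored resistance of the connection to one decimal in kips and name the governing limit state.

60.5 kips (net-section rupture governs)

Bolt shear: A_b = π(1)²/4 = 0.7854 in². φR_n = 0.75 × 54 × 0.7854 × 6 × 1 = 190.9 kips.
Bearing (0.25 in plate, F_u = 58 ksi): end bolts L_c = 1.375 − 1.125/2 = 0.8125, R_n = min(1.2×0.8125×0.25×58, 2.4×1×0.25×58) = 14.138 kips/bolt; interior L_c = 3.9375 − 1.125 = 2.8125, R_n = 34.8 kips/bolt. φR_n = 0.75 × (2×14.138 + 4×34.8) = 125.6 kips.
Tension rupture (net): A_n = (7.9375 − 2×1.1875)×0.25 = 1.3906 in² (U = 1.0, A_e = A_n). φR_n = 0.75 × 58 × 1.3906 = 60.5 kips.
Governing: min(190.9, 125.6, 60.5) = 60.5 kips → net-section rupture.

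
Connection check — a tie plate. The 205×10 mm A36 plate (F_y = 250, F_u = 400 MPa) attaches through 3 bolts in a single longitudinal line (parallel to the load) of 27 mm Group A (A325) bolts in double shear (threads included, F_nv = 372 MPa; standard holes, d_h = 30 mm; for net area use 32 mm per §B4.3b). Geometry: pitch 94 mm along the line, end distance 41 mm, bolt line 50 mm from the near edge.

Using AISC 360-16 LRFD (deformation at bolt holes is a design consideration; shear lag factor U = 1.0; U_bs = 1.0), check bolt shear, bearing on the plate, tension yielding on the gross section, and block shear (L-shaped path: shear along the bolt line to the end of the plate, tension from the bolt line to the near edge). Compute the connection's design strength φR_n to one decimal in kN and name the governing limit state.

359.6 kN (block shear governs)

Bolt shear: A_b = π(27)²/4 = 572.56 mm². φR_n = 0.75 × 372 × 572.56 × 3 × 2 = 958.5 kN.
Bearing (10 mm plate, F_u = 400 MPa): end bolts L_c = 41 − 30/2 = 26, R_n = min(1.2×26×10×400, 2.4×27×10×400) = 124.8 kN/bolt; interior L_c = 94 − 30 = 64, R_n = 259.2 kN/bolt. φR_n = 0.75 × (1×124.8 + 2×259.2) = 482.4 kN.
Tension yield (gross): A_g = 205×10 = 2050 mm². φR_n = 0.90 × 250 × 2050 = 461.3 kN.
Block shear: shear path 1×[41+2×94] = 1×229 mm, A_gv = 2290, A_nv = 1×(229 − 2.5×32)×10 = 1490 mm²; tension to near edge: (50 − 0.5×32)×10 = 340 mm². R_n = min(0.6×400×1490, 0.6×250×2290) + 1.0×400×340 = min(357.6, 343.5) + 136 = 479.5 kN. φR_n = 0.75 × 479.5 = 359.6 kN.
Governing: min(958.5, 482.4, 461.3, 359.6) = 359.6 kN → block shear.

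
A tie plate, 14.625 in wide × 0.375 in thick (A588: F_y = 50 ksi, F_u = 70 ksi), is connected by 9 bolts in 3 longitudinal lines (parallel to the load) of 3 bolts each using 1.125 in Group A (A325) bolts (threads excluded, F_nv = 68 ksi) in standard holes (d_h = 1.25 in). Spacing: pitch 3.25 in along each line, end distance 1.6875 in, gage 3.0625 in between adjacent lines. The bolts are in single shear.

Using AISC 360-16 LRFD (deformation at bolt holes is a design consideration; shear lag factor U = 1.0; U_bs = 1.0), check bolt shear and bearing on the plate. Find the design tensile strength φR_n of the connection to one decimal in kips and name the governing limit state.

358.8 kips (bearing governs)

Bolt shear: A_b = π(1.125)²/4 = 0.99402 in². φR_n = 0.75 × 68 × 0.99402 × 9 × 1 = 456.3 kips.
Bearing (0.375 in plate, F_u = 70 ksi): end bolts L_c = 1.6875 − 1.25/2 = 1.0625, R_n = min(1.2×1.0625×0.375×70, 2.4×1.125×0.375×70) = 33.469 kips/bolt; interior L_c = 3.25 − 1.25 = 2, R_n = 63 kips/bolt. φR_n = 0.75 × (3×33.469 + 6×63) = 358.8 kips.
Governing: min(456.3, 358.8) = 358.8 kips → bearing.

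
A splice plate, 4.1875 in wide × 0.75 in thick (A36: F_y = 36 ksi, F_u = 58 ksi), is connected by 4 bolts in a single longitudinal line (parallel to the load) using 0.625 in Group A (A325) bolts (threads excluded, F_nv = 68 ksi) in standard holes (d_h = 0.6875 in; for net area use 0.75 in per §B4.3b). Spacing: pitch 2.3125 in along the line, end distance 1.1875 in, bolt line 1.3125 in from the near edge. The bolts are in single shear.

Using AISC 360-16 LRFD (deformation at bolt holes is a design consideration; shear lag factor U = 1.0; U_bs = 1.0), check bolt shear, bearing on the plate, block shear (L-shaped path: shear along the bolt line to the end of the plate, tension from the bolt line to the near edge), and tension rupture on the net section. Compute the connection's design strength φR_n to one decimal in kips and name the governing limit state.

Bolt shear: A_b = π(0.625)²/4 = 0.3068 in². φR_n = 0.75 × 68 × 0.3068 × 4 × 1 = 62.6 kips.
Bearing (0.75 in plate, F_u = 58 ksi): end bolts L_c = 1.1875 − 0.6875/2 = 0.84375, R_n = min(1.2×0.84375×0.75×58, 2.4×0.625×0.75×58) = 44.044 kips/bolt; interior L_c = 2.3125 − 0.6875 = 1.625, R_n = 65.25 kips/bolt. φR_n = 0.75 × (1×44.044 + 3×65.25) = 179.8 kips.
Block shear: shear path 1×[1.1875+3×2.3125] = 1×8.125 in, A_gv = 6.0938, A_nv = 1×(8.125 − 3.5×0.75)×0.75 = 4.125 in²; tension to near edge: (1.3125 − 0.5×0.75)×0.75 = 0.70313 in². R_n = min(0.6×58×4.125, 0.6×36×6.0938) + 1.0×58×0.70313 = min(143.55, 131.63) + 40.782 = 172.41 kips. φR_n = 0.75 × 172.41 = 129.3 kips.
Tension rupture (net): A_n = (4.1875 − 1×0.75)×0.75 = 2.5781 in² (U = 1.0, A_e = A_n). φR_n = 0.75 × 58 × 2.5781 = 112.1 kips.
Governing: min(62.6, 179.8, 129.3, 112.1) = 62.6 kips → bolt shear.

62.6 kips (bolt shear governs)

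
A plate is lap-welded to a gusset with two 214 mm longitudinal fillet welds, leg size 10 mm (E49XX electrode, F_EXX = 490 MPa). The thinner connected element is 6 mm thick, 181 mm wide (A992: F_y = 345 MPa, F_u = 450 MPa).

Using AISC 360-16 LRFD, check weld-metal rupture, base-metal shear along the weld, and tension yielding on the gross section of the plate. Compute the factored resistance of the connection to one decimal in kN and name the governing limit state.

337.2 kN (gross-section yield governs)

Weld metal: throat = 0.707×10 = 7.07 mm, L = 2×214 = 428 mm. φR_n = 0.75 × 0.6 × 490 × 7.07 × 428 = 667.2 kN.
Base metal shear (6 mm plate): yield φR_n = 1.0×0.6×345×6×428 = 531.6 kN; rupture φR_n = 0.75×0.6×450×6×428 = 520.0 kN; take 520.0 kN (rupture).
Tension yield (gross): A_g = 181×6 = 1086 mm². φR_n = 0.90 × 345 × 1086 = 337.2 kN.
Governing: min(667.2, 520.0, 337.2) = 337.2 kN → gross-section yield.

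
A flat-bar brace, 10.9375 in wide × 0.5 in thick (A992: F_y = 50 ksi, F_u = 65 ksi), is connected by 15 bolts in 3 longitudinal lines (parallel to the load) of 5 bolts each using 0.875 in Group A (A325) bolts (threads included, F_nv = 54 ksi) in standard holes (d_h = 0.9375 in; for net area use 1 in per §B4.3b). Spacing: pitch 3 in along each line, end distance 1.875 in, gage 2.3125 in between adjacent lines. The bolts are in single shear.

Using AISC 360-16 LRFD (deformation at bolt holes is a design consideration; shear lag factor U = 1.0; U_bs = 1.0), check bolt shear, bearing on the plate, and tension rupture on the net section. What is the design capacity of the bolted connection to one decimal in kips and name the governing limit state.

193.5 kips (net-section rupture governs)

Bolt shear: A_b = π(0.875)²/4 = 0.60132 in². φR_n = 0.75 × 54 × 0.60132 × 15 × 1 = 365.3 kips.
Bearing (0.5 in plate, F_u = 65 ksi): end bolts L_c = 1.875 − 0.9375/2 = 1.40625, R_n = min(1.2×1.40625×0.5×65, 2.4×0.875×0.5×65) = 54.844 kips/bolt; interior L_c = 3 − 0.9375 = 2.0625, R_n = 68.25 kips/bolt. φR_n = 0.75 × (3×54.844 + 12×68.25) = 737.6 kips.
Tension rupture (net): A_n = (10.9375 − 3×1)×0.5 = 3.9688 in² (U = 1.0, A_e = A_n). φR_n = 0.75 × 65 × 3.9688 = 193.5 kips.
Governing: min(365.3, 737.6, 193.5) = 193.5 kips → net-section rupture.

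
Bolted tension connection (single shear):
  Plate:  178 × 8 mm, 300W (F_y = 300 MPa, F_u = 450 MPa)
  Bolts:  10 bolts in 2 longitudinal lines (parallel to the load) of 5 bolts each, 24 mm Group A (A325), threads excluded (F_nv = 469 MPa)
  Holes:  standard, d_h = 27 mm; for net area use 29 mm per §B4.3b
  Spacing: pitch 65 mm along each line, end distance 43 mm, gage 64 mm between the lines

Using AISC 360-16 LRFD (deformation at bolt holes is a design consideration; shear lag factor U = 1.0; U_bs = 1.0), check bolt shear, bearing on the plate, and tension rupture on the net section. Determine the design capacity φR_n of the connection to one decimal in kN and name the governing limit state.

Bolt shear: A_b = π(24)²/4 = 452.39 mm². φR_n = 0.75 × 469 × 452.39 × 10 × 1 = 1591.3 kN.
Bearing (8 mm plate, F_u = 450 MPa): end bolts L_c = 43 − 27/2 = 29.5, R_n = min(1.2×29.5×8×450, 2.4×24×8×450) = 127.44 kN/bolt; interior L_c = 65 − 27 = 38, R_n = 164.16 kN/bolt. φR_n = 0.75 × (2×127.44 + 8×164.16) = 1176.1 kN.
Tension rupture (net): A_n = (178 − 2×29)×8 = 960 mm² (U = 1.0, A_e = A_n). φR_n = 0.75 × 450 × 960 = 324.0 kN.
Governing: min(1591.3, 1176.1, 324.0) = 324.0 kN → net-section rupture.

324.0 kN (net-section rupture governs)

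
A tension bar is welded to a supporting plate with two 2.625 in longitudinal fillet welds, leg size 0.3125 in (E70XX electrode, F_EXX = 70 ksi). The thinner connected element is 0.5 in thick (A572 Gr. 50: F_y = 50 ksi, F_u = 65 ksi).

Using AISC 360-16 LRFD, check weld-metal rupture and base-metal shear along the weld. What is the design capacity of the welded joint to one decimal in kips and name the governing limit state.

Weld metal: throat = 0.707×0.3125 = 0.22094 in, L = 2×2.625 = 5.25 in. φR_n = 0.75 × 0.6 × 70 × 0.22094 × 5.25 = 36.5 kips.
Base metal shear (0.5 in plate): yield φR_n = 1.0×0.6×50×0.5×5.25 = 78.8 kips; rupture φR_n = 0.75×0.6×65×0.5×5.25 = 76.8 kips; take 76.8 kips (rupture).
Governing: min(36.5, 76.8) = 36.5 kips → weld metal.

36.5 kips (weld metal governs)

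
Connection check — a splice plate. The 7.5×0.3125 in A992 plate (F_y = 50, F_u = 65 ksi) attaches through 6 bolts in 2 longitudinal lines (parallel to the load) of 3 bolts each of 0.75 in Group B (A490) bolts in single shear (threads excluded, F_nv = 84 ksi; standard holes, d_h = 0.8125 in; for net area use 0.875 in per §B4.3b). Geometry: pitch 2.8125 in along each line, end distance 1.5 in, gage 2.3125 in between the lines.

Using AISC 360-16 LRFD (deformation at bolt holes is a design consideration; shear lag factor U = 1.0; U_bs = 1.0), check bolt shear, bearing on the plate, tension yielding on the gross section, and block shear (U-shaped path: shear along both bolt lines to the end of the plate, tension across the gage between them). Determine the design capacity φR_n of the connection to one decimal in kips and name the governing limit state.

105.5 kips (gross-section yield governs)

Bolt shear: A_b = π(0.75)²/4 = 0.44179 in². φR_n = 0.75 × 84 × 0.44179 × 6 × 1 = 167.0 kips.
Bearing (0.3125 in plate, F_u = 65 ksi): end bolts L_c = 1.5 − 0.8125/2 = 1.09375, R_n = min(1.2×1.09375×0.3125×65, 2.4×0.75×0.3125×65) = 26.66 kips/bolt; interior L_c = 2.8125 − 0.8125 = 2, R_n = 36.563 kips/bolt. φR_n = 0.75 × (2×26.66 + 4×36.563) = 149.7 kips.
Tension yield (gross): A_g = 7.5×0.3125 = 2.3438 in². φR_n = 0.90 × 50 × 2.3438 = 105.5 kips.
Block shear: shear path 2×[1.5+2×2.8125] = 2×7.125 in, A_gv = 4.4531, A_nv = 2×(7.125 − 2.5×0.875)×0.3125 = 3.0859 in²; tension across gage: (2.3125 − 1×0.875)×0.3125 = 0.44922 in². R_n = min(0.6×65×3.0859, 0.6×50×4.4531) + 1.0×65×0.44922 = min(120.35, 133.59) + 29.199 = 149.55 kips. φR_n = 0.75 × 149.55 = 112.2 kips.
Governing: min(167.0, 149.7, 105.5, 112.2) = 105.5 kips → gross-section yield.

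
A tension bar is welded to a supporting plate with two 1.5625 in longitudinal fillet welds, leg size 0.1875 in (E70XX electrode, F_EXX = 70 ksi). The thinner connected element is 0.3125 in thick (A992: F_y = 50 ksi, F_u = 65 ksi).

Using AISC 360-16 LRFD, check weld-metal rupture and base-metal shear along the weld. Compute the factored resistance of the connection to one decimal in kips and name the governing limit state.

13.0 kips (weld metal governs)

Weld metal: throat = 0.707×0.1875 = 0.13256 in, L = 2×1.5625 = 3.125 in. φR_n = 0.75 × 0.6 × 70 × 0.13256 × 3.125 = 13.0 kips.
Base metal shear (0.3125 in plate): yield φR_n = 1.0×0.6×50×0.3125×3.125 = 29.3 kips; rupture φR_n = 0.75×0.6×65×0.3125×3.125 = 28.6 kips; take 28.6 kips (rupture).
Governing: min(13.0, 28.6) = 13.0 kips → weld metal.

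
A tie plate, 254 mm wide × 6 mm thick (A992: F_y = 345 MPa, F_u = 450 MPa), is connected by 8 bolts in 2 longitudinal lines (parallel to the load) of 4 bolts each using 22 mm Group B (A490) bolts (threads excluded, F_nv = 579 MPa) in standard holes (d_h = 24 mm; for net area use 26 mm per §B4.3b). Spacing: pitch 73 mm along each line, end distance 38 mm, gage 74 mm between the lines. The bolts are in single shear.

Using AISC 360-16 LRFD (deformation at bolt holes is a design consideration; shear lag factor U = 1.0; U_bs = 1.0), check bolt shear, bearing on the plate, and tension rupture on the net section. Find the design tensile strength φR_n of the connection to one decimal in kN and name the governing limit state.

Bolt shear: A_b = π(22)²/4 = 380.13 mm². φR_n = 0.75 × 579 × 380.13 × 8 × 1 = 1320.6 kN.
Bearing (6 mm plate, F_u = 450 MPa): end bolts L_c = 38 − 24/2 = 26, R_n = min(1.2×26×6×450, 2.4×22×6×450) = 84.24 kN/bolt; interior L_c = 73 − 24 = 49, R_n = 142.56 kN/bolt. φR_n = 0.75 × (2×84.24 + 6×142.56) = 767.9 kN.
Tension rupture (net): A_n = (254 − 2×26)×6 = 1212 mm² (U = 1.0, A_e = A_n). φR_n = 0.75 × 450 × 1212 = 409.1 kN.
Governing: min(1320.6, 767.9, 409.1) = 409.1 kN → net-section rupture.

409.1 kN (net-section rupture governs)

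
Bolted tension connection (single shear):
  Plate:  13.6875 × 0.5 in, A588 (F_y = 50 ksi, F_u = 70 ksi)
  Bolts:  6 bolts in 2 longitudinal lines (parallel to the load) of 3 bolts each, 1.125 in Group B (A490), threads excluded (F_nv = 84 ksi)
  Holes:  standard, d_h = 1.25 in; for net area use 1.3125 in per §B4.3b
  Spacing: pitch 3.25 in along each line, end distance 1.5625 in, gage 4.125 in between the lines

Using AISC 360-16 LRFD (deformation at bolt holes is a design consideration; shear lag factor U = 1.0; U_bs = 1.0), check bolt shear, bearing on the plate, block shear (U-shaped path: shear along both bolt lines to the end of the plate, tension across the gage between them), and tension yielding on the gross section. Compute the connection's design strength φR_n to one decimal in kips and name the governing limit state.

224.4 kips (block shear governs)

Bolt shear: A_b = π(1.125)²/4 = 0.99402 in². φR_n = 0.75 × 84 × 0.99402 × 6 × 1 = 375.7 kips.
Bearing (0.5 in plate, F_u = 70 ksi): end bolts L_c = 1.5625 − 1.25/2 = 0.9375, R_n = min(1.2×0.9375×0.5×70, 2.4×1.125×0.5×70) = 39.375 kips/bolt; interior L_c = 3.25 − 1.25 = 2, R_n = 84 kips/bolt. φR_n = 0.75 × (2×39.375 + 4×84) = 311.1 kips.
Block shear: shear path 2×[1.5625+2×3.25] = 2×8.0625 in, A_gv = 8.0625, A_nv = 2×(8.0625 − 2.5×1.3125)×0.5 = 4.7813 in²; tension across gage: (4.125 − 1×1.3125)×0.5 = 1.4063 in². R_n = min(0.6×70×4.7813, 0.6×50×8.0625) + 1.0×70×1.4063 = min(200.81, 241.88) + 98.441 = 299.25 kips. φR_n = 0.75 × 299.25 = 224.4 kips.
Tension yield (gross): A_g = 13.6875×0.5 = 6.8438 in². φR_n = 0.90 × 50 × 6.8438 = 308.0 kips.
Governing: min(375.7, 311.1, 224.4, 308.0) = 224.4 kips → block shear.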